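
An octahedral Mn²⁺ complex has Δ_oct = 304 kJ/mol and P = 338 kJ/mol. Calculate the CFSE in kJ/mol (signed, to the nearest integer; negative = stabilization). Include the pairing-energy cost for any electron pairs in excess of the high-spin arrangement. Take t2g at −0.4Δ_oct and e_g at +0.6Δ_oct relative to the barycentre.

0

Mn sits in group 7; removing 2 electrons leaves Mn²⁺ with 7 − 2 = 5 d electrons.
Here Δ_oct < P (304 < 338), so the high-spin state is favoured.
That gives t2g^3 e_g^2.
Orbital CFSE = 0.0Δ_oct = 0.0 × 304 = 0 kJ/mol.
High-spin has no excess pairs, so no pairing correction applies.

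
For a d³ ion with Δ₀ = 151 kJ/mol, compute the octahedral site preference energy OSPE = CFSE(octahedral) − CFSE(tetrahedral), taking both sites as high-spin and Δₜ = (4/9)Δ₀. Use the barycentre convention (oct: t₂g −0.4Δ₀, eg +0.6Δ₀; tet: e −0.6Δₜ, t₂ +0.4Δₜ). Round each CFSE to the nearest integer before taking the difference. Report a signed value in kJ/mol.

-127

In an octahedral site d³ (HS) is t2g^3 e_g^0, giving CFSE(oct) = -1.2Δ₀ = -181 kJ/mol.
Tetrahedral e^2 t2^1 gives -0.8Δₜ = -0.8 × (4/9) × 151 = -54 kJ/mol.
OSPE = -181 − (-54) = -127 kJ/mol.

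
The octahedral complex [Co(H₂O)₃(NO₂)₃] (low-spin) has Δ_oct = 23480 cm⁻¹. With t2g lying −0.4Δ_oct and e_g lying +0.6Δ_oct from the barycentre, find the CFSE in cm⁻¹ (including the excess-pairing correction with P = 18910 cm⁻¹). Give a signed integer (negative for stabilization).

-18532

Ligand charges: 3×(+0) from H₂O and 3×(-1) from NO₂⁻ sum to -3; with overall charge +0, Co is +3.
Group 9 minus oxidation state +3 gives a d⁶ configuration for Co³⁺.
Electron filling gives t2g^6 e_g^0.
CFSE(orbital) = 6×(-0.4Δ_oct) + 0×(0.6Δ_oct) = -2.4Δ_oct; with Δ_oct = 23480 cm⁻¹ that is -56352 cm⁻¹.
Relative to high-spin t2g^4 e_g^2 (1 paired), the low-spin configuration has 2 additional pairs, contributing +2 × 18910 = +37820 cm⁻¹.
Overall CFSE = -56352 + 37820 = -18532 cm⁻¹.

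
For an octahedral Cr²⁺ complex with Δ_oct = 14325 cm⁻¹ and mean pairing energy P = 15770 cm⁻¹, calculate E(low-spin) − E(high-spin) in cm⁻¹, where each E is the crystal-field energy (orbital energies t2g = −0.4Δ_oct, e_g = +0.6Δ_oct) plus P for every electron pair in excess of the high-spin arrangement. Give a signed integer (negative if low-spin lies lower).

Cr sits in group 6; removing 2 electrons leaves Cr²⁺ with 6 − 2 = 4 d electrons.
In the high-spin limit (t2g^3 e_g^1) the orbital term is -0.6Δ_oct = -8595 cm⁻¹, with no excess pairing.
Low-spin t2g^4 e_g^0 gives -1.6Δ_oct = -22920 cm⁻¹, but forming 1 extra pair costs 1P = 15770 cm⁻¹, so E(LS) = -22920 + 15770 = -7150 cm⁻¹.
Thus E(LS) − E(HS) = 1445 cm⁻¹.

1445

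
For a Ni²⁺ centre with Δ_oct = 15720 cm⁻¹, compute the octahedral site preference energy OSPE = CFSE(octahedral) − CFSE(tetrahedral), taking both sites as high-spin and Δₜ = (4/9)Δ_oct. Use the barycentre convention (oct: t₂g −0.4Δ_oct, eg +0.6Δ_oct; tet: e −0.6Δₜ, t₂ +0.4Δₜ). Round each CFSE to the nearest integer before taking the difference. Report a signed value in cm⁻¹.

-13275

Group 10 minus oxidation state +2 gives a d⁸ configuration for Ni²⁺.
In an octahedral site d⁸ (HS) is t₂g⁶ eg², giving CFSE(oct) = -1.2Δ_oct = -18864 cm⁻¹.
In a tetrahedral site the filling is e⁴ t₂⁴: CFSE(tet) = -0.8Δₜ = -0.8 × (4/9)(15720) = -5589 cm⁻¹.
Subtracting, OSPE = -18864 − (-5589) = -13275 cm⁻¹.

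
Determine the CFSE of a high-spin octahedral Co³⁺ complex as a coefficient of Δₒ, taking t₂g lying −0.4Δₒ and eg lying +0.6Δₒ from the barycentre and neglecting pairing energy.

-0.4 Δₒ

Co³⁺: group 9, so d-count = 9 − 3 = 6.
Configuration: t₂g⁴ eg².
CFSE = 4(-0.4Δₒ) + 2(0.6Δₒ) = -1.6Δₒ + 1.2Δₒ = -0.4Δₒ.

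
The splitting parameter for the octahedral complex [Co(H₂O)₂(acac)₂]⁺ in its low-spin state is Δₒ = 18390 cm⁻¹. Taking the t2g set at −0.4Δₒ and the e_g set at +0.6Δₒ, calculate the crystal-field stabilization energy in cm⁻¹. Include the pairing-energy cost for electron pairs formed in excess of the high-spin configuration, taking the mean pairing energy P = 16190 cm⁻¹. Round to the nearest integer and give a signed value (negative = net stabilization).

Ligand charges: 2×(+0) from H₂O and 2×(-1) from acac⁻ sum to -2; with overall charge +1, Co is +3.
Group 9 minus oxidation state +3 gives a d⁶ configuration for Co³⁺.
Electron filling gives t2g^6 e_g^0.
CFSE(orbital) = 6×(-0.4Δₒ) + 0×(0.6Δₒ) = -2.4Δₒ; with Δₒ = 18390 cm⁻¹ that is -44136 cm⁻¹.
Pairing penalty: 3 pairs vs 1 in the high-spin reference → 2 extra × P = 32380 cm⁻¹.
Net CFSE = -44136 + 32380 = -11756 cm⁻¹.

-11756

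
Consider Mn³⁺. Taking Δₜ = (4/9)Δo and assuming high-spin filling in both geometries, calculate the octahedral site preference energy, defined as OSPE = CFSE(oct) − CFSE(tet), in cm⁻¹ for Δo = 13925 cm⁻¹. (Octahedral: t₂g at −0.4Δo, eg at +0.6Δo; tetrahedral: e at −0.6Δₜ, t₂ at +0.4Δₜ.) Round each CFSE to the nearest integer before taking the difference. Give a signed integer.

Mn sits in group 7; removing 3 electrons leaves Mn³⁺ with 7 − 3 = 4 d electrons.
In an octahedral site d⁴ (HS) is t₂g³ eg¹, giving CFSE(oct) = -0.6Δo = -8355 cm⁻¹.
Tetrahedral: e² t₂², CFSE = 2(−0.6) + 2(+0.4) = -0.4Δₜ = -0.4 × (4/9) × 13925 = -2476 cm⁻¹.
OSPE = CFSE(oct) − CFSE(tet) = -8355 − (-2476) = -5879 cm⁻¹.

-5879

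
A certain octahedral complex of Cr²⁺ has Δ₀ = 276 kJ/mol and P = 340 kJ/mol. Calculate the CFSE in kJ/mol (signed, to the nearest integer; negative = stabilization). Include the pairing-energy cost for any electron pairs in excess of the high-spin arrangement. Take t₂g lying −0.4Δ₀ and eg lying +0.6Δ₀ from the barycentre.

Cr²⁺: group 6, so d-count = 6 − 2 = 4.
Since Δ₀ = 276 kJ/mol < P = 340 kJ/mol, the complex adopts the high-spin configuration.
Filling d⁴ accordingly: t₂g³ eg¹.
Orbital CFSE = -0.6Δ₀ = -0.6 × 276 = -166 kJ/mol.
High-spin has no excess pairs, so no pairing correction applies.

-166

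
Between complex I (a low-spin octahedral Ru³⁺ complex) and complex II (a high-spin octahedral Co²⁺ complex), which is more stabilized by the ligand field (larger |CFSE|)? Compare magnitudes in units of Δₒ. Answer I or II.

I

I: Ru³⁺: group 8, so d-count = 8 − 3 = 5; t₂g⁵ eg⁰, CFSE = -2.0Δₒ.
II: Co²⁺: group 9, so d-count = 9 − 2 = 7; t₂g⁵ eg², CFSE = -0.8Δₒ.
So I has the larger |CFSE|.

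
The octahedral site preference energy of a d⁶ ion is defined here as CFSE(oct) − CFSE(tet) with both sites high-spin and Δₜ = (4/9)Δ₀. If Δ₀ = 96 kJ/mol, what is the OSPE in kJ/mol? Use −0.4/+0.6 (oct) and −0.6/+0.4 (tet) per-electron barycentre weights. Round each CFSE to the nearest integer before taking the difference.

Octahedral high-spin t₂g⁴ eg²: CFSE = -0.4 × 96 = -38 kJ/mol.
Tetrahedral: e³ t₂³, CFSE = 3(−0.6) + 3(+0.4) = -0.6Δₜ = -0.6 × (4/9) × 96 = -26 kJ/mol.
OSPE = -38 − (-26) = -12 kJ/mol.

-12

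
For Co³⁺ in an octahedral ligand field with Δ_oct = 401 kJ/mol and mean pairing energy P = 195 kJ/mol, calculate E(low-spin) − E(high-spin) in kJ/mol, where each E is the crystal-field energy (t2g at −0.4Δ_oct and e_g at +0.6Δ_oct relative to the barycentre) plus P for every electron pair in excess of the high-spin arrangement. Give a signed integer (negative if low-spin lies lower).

Co sits in group 9; removing 3 electrons leaves Co³⁺ with 9 − 3 = 6 d electrons.
In the high-spin limit (t2g^4 e_g^2) the orbital term is -0.4Δ_oct = -160 kJ/mol, with no excess pairing.
Low-spin t2g^6 e_g^0 gives -2.4Δ_oct = -962 kJ/mol, but forming 2 extra pairs costs 2P = 390 kJ/mol, so E(LS) = -962 + 390 = -572 kJ/mol.
The difference is -572 − (-160) = -412 kJ/mol, so low-spin lies lower.

-412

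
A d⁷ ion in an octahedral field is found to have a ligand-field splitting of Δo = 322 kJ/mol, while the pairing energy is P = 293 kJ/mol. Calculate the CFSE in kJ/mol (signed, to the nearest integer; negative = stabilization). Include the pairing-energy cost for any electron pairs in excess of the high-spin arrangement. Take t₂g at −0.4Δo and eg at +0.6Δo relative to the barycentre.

-287

Δo > P, so pairing is preferred: the ground state is low-spin.
That gives t₂g⁶ eg¹.
Orbital CFSE = -1.8Δo = -1.8 × 322 = -580 kJ/mol.
Excess pairs vs high-spin: 3 − 2 = 1; pairing cost = +293 kJ/mol.
Net CFSE = -580 + 293 = -287 kJ/mol.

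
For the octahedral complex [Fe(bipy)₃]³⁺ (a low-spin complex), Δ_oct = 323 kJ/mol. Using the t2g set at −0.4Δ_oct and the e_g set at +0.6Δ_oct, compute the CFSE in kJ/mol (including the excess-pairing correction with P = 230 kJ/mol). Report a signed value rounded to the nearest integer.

-186

bipy is neutral, so the +3 overall charge sits on Fe: oxidation state +3.
Fe sits in group 8; removing 3 electrons leaves Fe³⁺ with 8 − 3 = 5 d electrons.
Configuration: t2g^5 e_g^0.
CFSE(orbital) = 5×(-0.4Δ_oct) + 0×(0.6Δ_oct) = -2.0Δ_oct; with Δ_oct = 323 kJ/mol that is -646 kJ/mol.
Relative to high-spin t2g^3 e_g^2 (0 paired), the low-spin configuration has 2 additional pairs, contributing +2 × 230 = +460 kJ/mol.
Overall CFSE = -646 + 460 = -186 kJ/mol.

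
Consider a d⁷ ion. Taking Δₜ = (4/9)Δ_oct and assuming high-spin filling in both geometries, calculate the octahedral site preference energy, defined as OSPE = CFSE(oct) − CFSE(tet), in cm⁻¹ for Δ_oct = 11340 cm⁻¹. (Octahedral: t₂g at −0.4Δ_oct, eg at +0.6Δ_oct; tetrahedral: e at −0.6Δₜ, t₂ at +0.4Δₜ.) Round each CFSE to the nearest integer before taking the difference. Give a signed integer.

Octahedral (high-spin): t2g^5 e_g^2, CFSE = 5(−0.4) + 2(+0.6) = -0.8Δ_oct = -0.8 × 11340 = -9072 cm⁻¹.
Tetrahedral: e^4 t2^3, CFSE = 4(−0.6) + 3(+0.4) = -1.2Δₜ = -1.2 × (4/9) × 11340 = -6048 cm⁻¹.
Subtracting, OSPE = -9072 − (-6048) = -3024 cm⁻¹.

-3024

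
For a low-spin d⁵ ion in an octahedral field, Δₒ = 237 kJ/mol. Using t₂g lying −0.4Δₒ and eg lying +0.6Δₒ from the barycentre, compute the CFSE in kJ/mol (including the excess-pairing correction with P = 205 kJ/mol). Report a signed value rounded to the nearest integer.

The d⁵ electrons fill as t₂g⁵ eg⁰.
CFSE(orbital) = 5×(-0.4Δₒ) + 0×(0.6Δₒ) = -2.0Δₒ; with Δₒ = 237 kJ/mol that is -474 kJ/mol.
Relative to high-spin t₂g³ eg² (0 paired), the low-spin configuration has 2 additional pairs, contributing +2 × 205 = +410 kJ/mol.
Net CFSE = -474 + 410 = -64 kJ/mol.

-64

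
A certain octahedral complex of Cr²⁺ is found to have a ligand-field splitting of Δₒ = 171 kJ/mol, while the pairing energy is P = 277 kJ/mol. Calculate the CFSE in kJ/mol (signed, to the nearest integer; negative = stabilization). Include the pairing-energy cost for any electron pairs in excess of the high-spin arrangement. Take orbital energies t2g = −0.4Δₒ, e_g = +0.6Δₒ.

Cr is in group 6, so Cr²⁺ is d⁴ (6 − 2 = 4).
Since Δₒ = 171 kJ/mol < P = 277 kJ/mol, the complex adopts the high-spin configuration.
That gives t2g^3 e_g^1.
Orbital CFSE = -0.6Δₒ = -0.6 × 171 = -103 kJ/mol.
High-spin has no excess pairs, so no pairing correction applies.

-103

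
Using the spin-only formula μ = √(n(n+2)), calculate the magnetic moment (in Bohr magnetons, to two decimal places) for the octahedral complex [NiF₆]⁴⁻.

Each F⁻ contributes -1; 6 × (-1) = -6. With overall charge -4, Ni is in the +2 oxidation state.
Ni sits in group 10; removing 2 electrons leaves Ni²⁺ with 10 − 2 = 8 d electrons.
Configuration: t₂g⁶ eg² → 2 unpaired electrons.
μ(spin-only) = √[2(2+2)] = √8 ≈ 2.83 Bohr magnetons.

2.83 Bohr magnetons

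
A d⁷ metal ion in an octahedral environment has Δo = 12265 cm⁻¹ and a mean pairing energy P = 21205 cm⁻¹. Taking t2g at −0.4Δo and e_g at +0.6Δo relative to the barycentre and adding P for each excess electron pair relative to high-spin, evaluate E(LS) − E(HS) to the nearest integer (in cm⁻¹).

In the high-spin limit (t2g^5 e_g^2) the orbital term is -0.8Δo = -9812 cm⁻¹, with no excess pairing.
Low-spin: t2g^6 e_g^1, orbital CFSE = -1.8Δo = -22077 cm⁻¹; plus 1 excess pair × P = +21205 cm⁻¹; total -872 cm⁻¹.
E(LS) − E(HS) = -872 − (-9812) = 8940 cm⁻¹.

8940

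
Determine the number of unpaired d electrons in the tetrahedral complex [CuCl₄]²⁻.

Each Cl⁻ contributes -1; 4 × (-1) = -4. With overall charge -2, Cu is in the +2 oxidation state.
Group 11 minus oxidation state +2 gives a d⁹ configuration for Cu²⁺.
Tetrahedral splitting is small, so the complex is high-spin.
Configuration: e⁴ t₂⁵, giving 1 unpaired electron.

1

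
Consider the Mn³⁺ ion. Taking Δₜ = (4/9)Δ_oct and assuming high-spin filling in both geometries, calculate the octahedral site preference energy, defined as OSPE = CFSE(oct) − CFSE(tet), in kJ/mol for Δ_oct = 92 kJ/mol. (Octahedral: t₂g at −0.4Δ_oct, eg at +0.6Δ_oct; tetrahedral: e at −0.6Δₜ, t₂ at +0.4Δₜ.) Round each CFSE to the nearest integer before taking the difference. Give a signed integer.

Mn sits in group 7; removing 3 electrons leaves Mn³⁺ with 7 − 3 = 4 d electrons.
In an octahedral site d⁴ (HS) is t₂g³ eg¹, giving CFSE(oct) = -0.6Δ_oct = -55 kJ/mol.
In a tetrahedral site the filling is e² t₂²: CFSE(tet) = -0.4Δₜ = -0.4 × (4/9)(92) = -16 kJ/mol.
OSPE = -55 − (-16) = -39 kJ/mol.

-39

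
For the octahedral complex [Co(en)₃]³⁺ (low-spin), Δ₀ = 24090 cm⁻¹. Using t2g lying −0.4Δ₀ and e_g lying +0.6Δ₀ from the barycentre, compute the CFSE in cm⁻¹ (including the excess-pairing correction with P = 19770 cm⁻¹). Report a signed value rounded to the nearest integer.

en is neutral, so the +3 overall charge sits on Co: oxidation state +3.
Co is in group 9, so Co³⁺ is d⁶ (9 − 3 = 6).
Electron filling gives t2g^6 e_g^0.
The orbital stabilization is -2.4Δ₀ = -2.4 × 24090 = -57816 cm⁻¹.
Relative to high-spin t2g^4 e_g^2 (1 paired), the low-spin configuration has 2 additional pairs, contributing +2 × 19770 = +39540 cm⁻¹.
Net CFSE = -57816 + 39540 = -18276 cm⁻¹.

-18276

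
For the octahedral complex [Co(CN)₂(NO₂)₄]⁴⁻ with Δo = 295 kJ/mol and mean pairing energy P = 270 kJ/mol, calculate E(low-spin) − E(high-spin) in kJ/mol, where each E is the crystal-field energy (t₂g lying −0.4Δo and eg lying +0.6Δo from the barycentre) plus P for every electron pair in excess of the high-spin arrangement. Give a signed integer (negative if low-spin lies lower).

-25

Ligand charges: 2×(-1) from CN⁻ and 4×(-1) from NO₂⁻ sum to -6; with overall charge -4, Co is +2.
Co is in group 9, so Co²⁺ is d⁷ (9 − 2 = 7).
High-spin: t₂g⁵ eg², CFSE = -0.8Δo = -236 kJ/mol.
Low-spin t₂g⁶ eg¹ gives -1.8Δo = -531 kJ/mol, but forming 1 extra pair costs 1P = 270 kJ/mol, so E(LS) = -531 + 270 = -261 kJ/mol.
The difference is -261 − (-236) = -25 kJ/mol, so low-spin lies lower.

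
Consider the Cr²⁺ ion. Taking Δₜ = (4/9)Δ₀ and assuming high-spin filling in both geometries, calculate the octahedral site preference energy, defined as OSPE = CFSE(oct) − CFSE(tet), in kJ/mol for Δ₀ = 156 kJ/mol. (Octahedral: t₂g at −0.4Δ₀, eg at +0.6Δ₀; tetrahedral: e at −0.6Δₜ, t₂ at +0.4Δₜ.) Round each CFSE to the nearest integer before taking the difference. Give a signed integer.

-66

Cr sits in group 6; removing 2 electrons leaves Cr²⁺ with 6 − 2 = 4 d electrons.
Octahedral high-spin t₂g³ eg¹: CFSE = -0.6 × 156 = -94 kJ/mol.
Tetrahedral: e² t₂², CFSE = 2(−0.6) + 2(+0.4) = -0.4Δₜ = -0.4 × (4/9) × 156 = -28 kJ/mol.
OSPE = CFSE(oct) − CFSE(tet) = -94 − (-28) = -66 kJ/mol.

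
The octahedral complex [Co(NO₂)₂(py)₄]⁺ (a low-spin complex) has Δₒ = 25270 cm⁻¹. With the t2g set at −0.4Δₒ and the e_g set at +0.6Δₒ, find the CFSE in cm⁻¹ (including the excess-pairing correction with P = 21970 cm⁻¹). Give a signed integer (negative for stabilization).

-16708

Ligand charges: 2×(-1) from NO₂⁻ and 4×(+0) from py sum to -2; with overall charge +1, Co is +3.
Group 9 minus oxidation state +3 gives a d⁶ configuration for Co³⁺.
Electron filling gives t2g^6 e_g^0.
Orbital CFSE = 6(-0.4) + 0(0.6) = -2.4Δₒ = -2.4 × 25270 = -60648 cm⁻¹.
Pairing penalty: 3 pairs vs 1 in the high-spin reference → 2 extra × P = 43940 cm⁻¹.
Overall CFSE = -60648 + 43940 = -16708 cm⁻¹.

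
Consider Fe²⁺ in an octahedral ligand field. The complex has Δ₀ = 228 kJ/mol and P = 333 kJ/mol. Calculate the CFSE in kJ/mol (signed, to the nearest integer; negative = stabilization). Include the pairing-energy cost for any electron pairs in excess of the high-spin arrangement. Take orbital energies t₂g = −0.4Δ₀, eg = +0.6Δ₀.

-91

Fe sits in group 8; removing 2 electrons leaves Fe²⁺ with 8 − 2 = 6 d electrons.
Here Δ₀ < P (228 < 333), so the high-spin state is favoured.
Filling d⁶ accordingly: t₂g⁴ eg².
Orbital CFSE = -0.4Δ₀ = -0.4 × 228 = -91 kJ/mol.
High-spin has no excess pairs, so no pairing correction applies.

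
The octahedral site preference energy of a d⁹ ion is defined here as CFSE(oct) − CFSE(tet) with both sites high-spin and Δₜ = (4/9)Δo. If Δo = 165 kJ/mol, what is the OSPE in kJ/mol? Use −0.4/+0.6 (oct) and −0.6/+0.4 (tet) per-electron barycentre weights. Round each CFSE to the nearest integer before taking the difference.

-70

Octahedral high-spin t2g^6 e_g^3: CFSE = -0.6 × 165 = -99 kJ/mol.
In a tetrahedral site the filling is e^4 t2^5: CFSE(tet) = -0.4Δₜ = -0.4 × (4/9)(165) = -29 kJ/mol.
OSPE = CFSE(oct) − CFSE(tet) = -99 − (-29) = -70 kJ/mol.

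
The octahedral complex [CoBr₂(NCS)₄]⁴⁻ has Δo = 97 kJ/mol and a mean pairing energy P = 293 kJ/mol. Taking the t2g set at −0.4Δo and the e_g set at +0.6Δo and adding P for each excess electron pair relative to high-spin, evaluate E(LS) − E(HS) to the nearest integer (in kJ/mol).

Ligand charges: 2×(-1) from Br⁻ and 4×(-1) from NCS⁻ sum to -6; with overall charge -4, Co is +2.
Group 9 minus oxidation state +2 gives a d⁷ configuration for Co²⁺.
In the high-spin limit (t2g^5 e_g^2) the orbital term is -0.8Δo = -78 kJ/mol, with no excess pairing.
Low-spin t2g^6 e_g^1 gives -1.8Δo = -175 kJ/mol, but forming 1 extra pair costs 1P = 293 kJ/mol, so E(LS) = -175 + 293 = 118 kJ/mol.
The difference is 118 − (-78) = 196 kJ/mol, so high-spin lies lower.

196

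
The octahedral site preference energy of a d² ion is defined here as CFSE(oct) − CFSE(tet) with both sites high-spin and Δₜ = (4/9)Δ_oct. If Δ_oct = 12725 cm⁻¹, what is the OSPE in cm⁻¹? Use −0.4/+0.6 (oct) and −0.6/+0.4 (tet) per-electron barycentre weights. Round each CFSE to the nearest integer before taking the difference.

Octahedral high-spin t₂g² eg⁰: CFSE = -0.8 × 12725 = -10180 cm⁻¹.
Tetrahedral e² t₂⁰ gives -1.2Δₜ = -1.2 × (4/9) × 12725 = -6787 cm⁻¹.
OSPE = -10180 − (-6787) = -3393 cm⁻¹.

-3393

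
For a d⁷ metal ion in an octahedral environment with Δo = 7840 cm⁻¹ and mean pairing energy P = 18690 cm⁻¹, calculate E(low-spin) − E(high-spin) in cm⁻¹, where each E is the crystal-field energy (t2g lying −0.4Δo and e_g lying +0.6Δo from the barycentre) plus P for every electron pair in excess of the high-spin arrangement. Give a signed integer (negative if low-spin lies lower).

10850

High-spin: t2g^5 e_g^2, CFSE = -0.8Δo = -6272 cm⁻¹.
Low-spin: t2g^6 e_g^1, orbital CFSE = -1.8Δo = -14112 cm⁻¹; plus 1 excess pair × P = +18690 cm⁻¹; total 4578 cm⁻¹.
The difference is 4578 − (-6272) = 10850 cm⁻¹, so high-spin lies lower.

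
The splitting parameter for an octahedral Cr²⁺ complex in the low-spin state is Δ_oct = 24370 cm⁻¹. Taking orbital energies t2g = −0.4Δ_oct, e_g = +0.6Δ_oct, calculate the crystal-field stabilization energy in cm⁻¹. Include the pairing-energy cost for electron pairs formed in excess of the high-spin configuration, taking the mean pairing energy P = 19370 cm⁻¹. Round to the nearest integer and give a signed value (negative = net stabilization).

-19622

Cr sits in group 6; removing 2 electrons leaves Cr²⁺ with 6 − 2 = 4 d electrons.
Configuration: t2g^4 e_g^0.
Orbital CFSE = 4(-0.4) + 0(0.6) = -1.6Δ_oct = -1.6 × 24370 = -38992 cm⁻¹.
Relative to high-spin t2g^3 e_g^1 (0 paired), the low-spin configuration has 1 additional pair, contributing +1 × 19370 = +19370 cm⁻¹.
Net CFSE = -38992 + 19370 = -19622 cm⁻¹.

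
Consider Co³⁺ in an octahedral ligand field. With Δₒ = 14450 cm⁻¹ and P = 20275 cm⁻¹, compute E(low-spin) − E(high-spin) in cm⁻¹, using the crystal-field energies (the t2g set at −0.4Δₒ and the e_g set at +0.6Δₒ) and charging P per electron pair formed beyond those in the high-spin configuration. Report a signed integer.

11650

Group 9 minus oxidation state +3 gives a d⁶ configuration for Co³⁺.
High-spin: t2g^4 e_g^2, CFSE = -0.4Δₒ = -5780 cm⁻¹.
Low-spin t2g^6 e_g^0 gives -2.4Δₒ = -34680 cm⁻¹, but forming 2 extra pairs costs 2P = 40550 cm⁻¹, so E(LS) = -34680 + 40550 = 5870 cm⁻¹.
The difference is 5870 − (-5780) = 11650 cm⁻¹, so high-spin lies lower.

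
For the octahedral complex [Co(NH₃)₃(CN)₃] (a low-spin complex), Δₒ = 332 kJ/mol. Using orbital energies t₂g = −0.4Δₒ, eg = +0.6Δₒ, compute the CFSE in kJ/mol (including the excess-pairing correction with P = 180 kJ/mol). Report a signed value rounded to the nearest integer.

Ligand charges: 3×(+0) from NH₃ and 3×(-1) from CN⁻ sum to -3; with overall charge +0, Co is +3.
Co is in group 9, so Co³⁺ is d⁶ (9 − 3 = 6).
The d⁶ electrons fill as t₂g⁶ eg⁰.
Orbital CFSE = 6(-0.4) + 0(0.6) = -2.4Δₒ = -2.4 × 332 = -797 kJ/mol.
Relative to high-spin t₂g⁴ eg² (1 paired), the low-spin configuration has 2 additional pairs, contributing +2 × 180 = +360 kJ/mol.
Net CFSE = -797 + 360 = -437 kJ/mol.

-437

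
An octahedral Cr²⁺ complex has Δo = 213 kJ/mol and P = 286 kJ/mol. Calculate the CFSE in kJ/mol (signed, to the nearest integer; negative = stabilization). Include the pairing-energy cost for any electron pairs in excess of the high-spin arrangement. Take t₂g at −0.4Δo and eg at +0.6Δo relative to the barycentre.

-128

Cr is in group 6, so Cr²⁺ is d⁴ (6 − 2 = 4).
Here Δo < P (213 < 286), so the high-spin state is favoured.
Filling d⁴ accordingly: t₂g³ eg¹.
Orbital CFSE = -0.6Δo = -0.6 × 213 = -128 kJ/mol.
High-spin has no excess pairs, so no pairing correction applies.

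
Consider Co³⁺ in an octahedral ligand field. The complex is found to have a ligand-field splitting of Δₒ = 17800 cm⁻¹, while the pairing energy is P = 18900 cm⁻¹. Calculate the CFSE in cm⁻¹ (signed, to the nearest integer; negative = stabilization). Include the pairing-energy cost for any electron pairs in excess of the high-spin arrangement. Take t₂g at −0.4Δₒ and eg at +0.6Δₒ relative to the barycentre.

-7120

Co sits in group 9; removing 3 electrons leaves Co³⁺ with 9 − 3 = 6 d electrons.
Δₒ < P, so pairing is avoided: the ground state is high-spin.
Filling d⁶ accordingly: t₂g⁴ eg².
Orbital CFSE = -0.4Δₒ = -0.4 × 17800 = -7120 cm⁻¹.
High-spin has no excess pairs, so no pairing correction applies.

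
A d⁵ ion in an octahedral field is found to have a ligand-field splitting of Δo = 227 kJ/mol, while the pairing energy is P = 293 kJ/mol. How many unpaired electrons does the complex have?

5

With Δo < P the complex is high-spin.
Filling d⁵ accordingly: t₂g³ eg².
Unpaired electrons: 5.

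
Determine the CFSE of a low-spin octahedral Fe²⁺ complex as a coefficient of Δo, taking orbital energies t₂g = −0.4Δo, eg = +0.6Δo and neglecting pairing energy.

Fe²⁺: group 8, so d-count = 8 − 2 = 6.
Configuration: t₂g⁶ eg⁰.
CFSE = 6(-0.4Δo) + 0(0.6Δo) = -2.4Δo + 0.0Δo = -2.4Δo.

-2.4 Δo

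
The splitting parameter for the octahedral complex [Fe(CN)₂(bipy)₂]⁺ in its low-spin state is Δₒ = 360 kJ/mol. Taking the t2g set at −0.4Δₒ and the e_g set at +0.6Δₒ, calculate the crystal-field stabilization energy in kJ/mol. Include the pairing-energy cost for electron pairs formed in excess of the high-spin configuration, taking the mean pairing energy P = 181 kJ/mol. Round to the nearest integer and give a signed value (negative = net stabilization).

-358

Ligand charges: 2×(-1) from CN⁻ and 2×(+0) from bipy sum to -2; with overall charge +1, Fe is +3.
Group 8 minus oxidation state +3 gives a d⁵ configuration for Fe³⁺.
Electron filling gives t2g^5 e_g^0.
Orbital CFSE = 5(-0.4) + 0(0.6) = -2.0Δₒ = -2.0 × 360 = -720 kJ/mol.
Pairing penalty: 2 pairs vs 0 in the high-spin reference → 2 extra × P = 362 kJ/mol.
Combining: -720 + 362 = -358 kJ/mol.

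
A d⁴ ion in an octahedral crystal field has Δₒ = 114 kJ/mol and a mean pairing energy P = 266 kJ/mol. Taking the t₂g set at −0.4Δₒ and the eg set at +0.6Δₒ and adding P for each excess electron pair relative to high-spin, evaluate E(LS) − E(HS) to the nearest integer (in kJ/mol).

High-spin d⁴ fills as t₂g³ eg¹ with CFSE 3(−0.4) + 1(+0.6) = -0.6Δₒ = -68 kJ/mol.
Low-spin: t₂g⁴ eg⁰, orbital CFSE = -1.6Δₒ = -182 kJ/mol; plus 1 excess pair × P = +266 kJ/mol; total 84 kJ/mol.
The difference is 84 − (-68) = 152 kJ/mol, so high-spin lies lower.

152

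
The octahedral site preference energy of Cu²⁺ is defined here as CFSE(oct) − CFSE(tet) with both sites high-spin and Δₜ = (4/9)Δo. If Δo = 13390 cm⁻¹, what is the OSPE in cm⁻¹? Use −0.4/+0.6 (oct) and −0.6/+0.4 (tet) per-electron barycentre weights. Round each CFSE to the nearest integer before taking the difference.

-5654

Cu is in group 11, so Cu²⁺ is d⁹ (11 − 2 = 9).
Octahedral (high-spin): t2g^6 e_g^3, CFSE = 6(−0.4) + 3(+0.6) = -0.6Δo = -0.6 × 13390 = -8034 cm⁻¹.
Tetrahedral: e^4 t2^5, CFSE = 4(−0.6) + 5(+0.4) = -0.4Δₜ = -0.4 × (4/9) × 13390 = -2380 cm⁻¹.
Subtracting, OSPE = -8034 − (-2380) = -5654 cm⁻¹.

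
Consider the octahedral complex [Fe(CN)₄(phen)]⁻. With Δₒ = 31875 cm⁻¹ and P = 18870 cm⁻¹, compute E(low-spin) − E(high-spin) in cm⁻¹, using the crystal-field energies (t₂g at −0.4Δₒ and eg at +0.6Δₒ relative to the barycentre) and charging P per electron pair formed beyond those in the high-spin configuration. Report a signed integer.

Ligand charges: 4×(-1) from CN⁻ and 1×(+0) from phen sum to -4; with overall charge -1, Fe is +3.
Fe³⁺: group 8, so d-count = 8 − 3 = 5.
High-spin d⁵ fills as t₂g³ eg² with CFSE 3(−0.4) + 2(+0.6) = 0.0Δₒ = 0 cm⁻¹.
Low-spin: t₂g⁵ eg⁰, orbital CFSE = -2.0Δₒ = -63750 cm⁻¹; plus 2 excess pairs × P = +37740 cm⁻¹; total -26010 cm⁻¹.
The difference is -26010 − (0) = -26010 cm⁻¹, so low-spin lies lower.

-26010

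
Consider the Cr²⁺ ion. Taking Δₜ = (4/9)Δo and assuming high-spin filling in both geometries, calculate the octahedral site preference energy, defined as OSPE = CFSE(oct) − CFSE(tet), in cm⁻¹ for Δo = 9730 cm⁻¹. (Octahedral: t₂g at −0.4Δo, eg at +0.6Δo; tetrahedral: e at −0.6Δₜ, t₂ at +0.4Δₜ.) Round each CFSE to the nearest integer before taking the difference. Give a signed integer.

-4108

Group 6 minus oxidation state +2 gives a d⁴ configuration for Cr²⁺.
Octahedral (high-spin): t₂g³ eg¹, CFSE = 3(−0.4) + 1(+0.6) = -0.6Δo = -0.6 × 9730 = -5838 cm⁻¹.
In a tetrahedral site the filling is e² t₂²: CFSE(tet) = -0.4Δₜ = -0.4 × (4/9)(9730) = -1730 cm⁻¹.
Subtracting, OSPE = -5838 − (-1730) = -4108 cm⁻¹.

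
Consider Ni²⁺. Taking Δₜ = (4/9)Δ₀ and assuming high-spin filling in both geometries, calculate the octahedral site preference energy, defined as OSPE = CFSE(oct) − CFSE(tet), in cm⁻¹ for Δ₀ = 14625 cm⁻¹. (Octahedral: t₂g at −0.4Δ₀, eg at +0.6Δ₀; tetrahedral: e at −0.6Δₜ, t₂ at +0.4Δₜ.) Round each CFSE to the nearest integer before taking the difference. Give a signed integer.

-12350

Group 10 minus oxidation state +2 gives a d⁸ configuration for Ni²⁺.
Octahedral high-spin t2g^6 e_g^2: CFSE = -1.2 × 14625 = -17550 cm⁻¹.
Tetrahedral e^4 t2^4 gives -0.8Δₜ = -0.8 × (4/9) × 14625 = -5200 cm⁻¹.
OSPE = CFSE(oct) − CFSE(tet) = -17550 − (-5200) = -12350 cm⁻¹.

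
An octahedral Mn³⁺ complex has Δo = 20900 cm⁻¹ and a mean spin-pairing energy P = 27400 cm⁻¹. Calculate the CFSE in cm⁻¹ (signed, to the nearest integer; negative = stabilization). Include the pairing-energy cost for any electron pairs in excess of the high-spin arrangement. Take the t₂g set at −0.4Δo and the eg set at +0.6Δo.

Mn³⁺: group 7, so d-count = 7 − 3 = 4.
Since Δo = 20900 cm⁻¹ < P = 27400 cm⁻¹, the complex adopts the high-spin configuration.
Filling d⁴ accordingly: t₂g³ eg¹.
Orbital CFSE = -0.6Δo = -0.6 × 20900 = -12540 cm⁻¹.
High-spin has no excess pairs, so no pairing correction applies.

-12540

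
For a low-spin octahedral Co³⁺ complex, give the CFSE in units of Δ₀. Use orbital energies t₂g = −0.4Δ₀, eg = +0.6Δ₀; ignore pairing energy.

-2.4 Δ₀

Group 9 minus oxidation state +3 gives a d⁶ configuration for Co³⁺.
Configuration: t₂g⁶ eg⁰.
CFSE = 6(-0.4Δ₀) + 0(0.6Δ₀) = -2.4Δ₀ + 0.0Δ₀ = -2.4Δ₀.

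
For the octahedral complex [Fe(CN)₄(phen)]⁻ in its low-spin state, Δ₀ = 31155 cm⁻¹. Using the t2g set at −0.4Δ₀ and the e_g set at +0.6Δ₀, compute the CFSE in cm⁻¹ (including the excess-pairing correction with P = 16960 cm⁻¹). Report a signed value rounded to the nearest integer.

-28390

Ligand charges: 4×(-1) from CN⁻ and 1×(+0) from phen sum to -4; with overall charge -1, Fe is +3.
Fe³⁺: group 8, so d-count = 8 − 3 = 5.
The d⁵ electrons fill as t2g^5 e_g^0.
Orbital CFSE = 5(-0.4) + 0(0.6) = -2.0Δ₀ = -2.0 × 31155 = -62310 cm⁻¹.
High-spin d⁵ would be t2g^3 e_g^2 with 0 pairs; low-spin has 2, so 2 excess pairs cost +2P = +33920 cm⁻¹.
Combining: -62310 + 33920 = -28390 cm⁻¹.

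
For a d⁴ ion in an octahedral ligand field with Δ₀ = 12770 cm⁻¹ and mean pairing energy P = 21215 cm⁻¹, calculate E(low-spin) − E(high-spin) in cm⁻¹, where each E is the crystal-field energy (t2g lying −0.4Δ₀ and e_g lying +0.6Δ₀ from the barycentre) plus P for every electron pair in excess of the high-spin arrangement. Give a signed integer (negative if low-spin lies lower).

8445

High-spin d⁴ fills as t2g^3 e_g^1 with CFSE 3(−0.4) + 1(+0.6) = -0.6Δ₀ = -7662 cm⁻¹.
For low-spin the configuration is t2g^4 e_g^0: orbital energy -1.6 × 12770 = -20432 cm⁻¹, and 1 additional pair relative to high-spin adds 21215 cm⁻¹, giving 783 cm⁻¹.
E(LS) − E(HS) = 783 − (-7662) = 8445 cm⁻¹.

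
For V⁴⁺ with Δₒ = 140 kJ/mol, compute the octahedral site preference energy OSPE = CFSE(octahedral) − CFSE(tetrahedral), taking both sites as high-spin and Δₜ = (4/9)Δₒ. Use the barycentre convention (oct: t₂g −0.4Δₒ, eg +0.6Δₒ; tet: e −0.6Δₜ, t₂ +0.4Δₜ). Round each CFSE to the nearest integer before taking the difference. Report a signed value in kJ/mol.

Group 5 minus oxidation state +4 gives a d¹ configuration for V⁴⁺.
In an octahedral site d¹ (HS) is t₂g¹ eg⁰, giving CFSE(oct) = -0.4Δₒ = -56 kJ/mol.
Tetrahedral: e¹ t₂⁰, CFSE = 1(−0.6) + 0(+0.4) = -0.6Δₜ = -0.6 × (4/9) × 140 = -37 kJ/mol.
OSPE = CFSE(oct) − CFSE(tet) = -56 − (-37) = -19 kJ/mol.

-19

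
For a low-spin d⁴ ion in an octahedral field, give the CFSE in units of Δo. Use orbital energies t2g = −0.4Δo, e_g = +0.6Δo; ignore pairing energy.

-1.6 Δo

Configuration: t2g^4 e_g^0.
CFSE = 4(-0.4Δo) + 0(0.6Δo) = -1.6Δo + 0.0Δo = -1.6Δo.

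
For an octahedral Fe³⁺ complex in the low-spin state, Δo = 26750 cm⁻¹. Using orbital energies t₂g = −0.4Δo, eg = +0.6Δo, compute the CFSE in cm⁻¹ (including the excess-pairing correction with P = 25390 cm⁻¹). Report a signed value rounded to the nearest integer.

-2720

Group 8 minus oxidation state +3 gives a d⁵ configuration for Fe³⁺.
Configuration: t₂g⁵ eg⁰.
Orbital CFSE = 5(-0.4) + 0(0.6) = -2.0Δo = -2.0 × 26750 = -53500 cm⁻¹.
Pairing penalty: 2 pairs vs 0 in the high-spin reference → 2 extra × P = 50780 cm⁻¹.
Combining: -53500 + 50780 = -2720 cm⁻¹.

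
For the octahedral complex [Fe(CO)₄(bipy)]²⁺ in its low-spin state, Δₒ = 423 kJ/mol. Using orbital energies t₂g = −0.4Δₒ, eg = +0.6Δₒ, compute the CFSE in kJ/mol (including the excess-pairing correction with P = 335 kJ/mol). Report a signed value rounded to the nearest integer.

Ligand charges: 4×(+0) from CO and 1×(+0) from bipy sum to +0; with overall charge +2, Fe is +2.
Group 8 minus oxidation state +2 gives a d⁶ configuration for Fe²⁺.
Electron filling gives t₂g⁶ eg⁰.
Orbital CFSE = 6(-0.4) + 0(0.6) = -2.4Δₒ = -2.4 × 423 = -1015 kJ/mol.
Relative to high-spin t₂g⁴ eg² (1 paired), the low-spin configuration has 2 additional pairs, contributing +2 × 335 = +670 kJ/mol.
Overall CFSE = -1015 + 670 = -345 kJ/mol.

-345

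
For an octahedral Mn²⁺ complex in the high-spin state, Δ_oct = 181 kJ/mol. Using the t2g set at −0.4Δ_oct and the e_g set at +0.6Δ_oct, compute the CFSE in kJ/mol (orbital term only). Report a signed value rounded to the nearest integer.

Group 7 minus oxidation state +2 gives a d⁵ configuration for Mn²⁺.
Configuration: t2g^3 e_g^2.
The orbital stabilization is 0.0Δ_oct = 0.0 × 181 = 0 kJ/mol.

0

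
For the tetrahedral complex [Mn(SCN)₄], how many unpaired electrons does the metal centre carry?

Each SCN⁻ contributes -1; 4 × (-1) = -4. With overall charge +0, Mn is in the +4 oxidation state.
Mn is in group 7, so Mn⁴⁺ is d³ (7 − 4 = 3).
Tetrahedral splitting is small, so the complex is high-spin.
Configuration: e² t₂¹, giving 3 unpaired electrons.

3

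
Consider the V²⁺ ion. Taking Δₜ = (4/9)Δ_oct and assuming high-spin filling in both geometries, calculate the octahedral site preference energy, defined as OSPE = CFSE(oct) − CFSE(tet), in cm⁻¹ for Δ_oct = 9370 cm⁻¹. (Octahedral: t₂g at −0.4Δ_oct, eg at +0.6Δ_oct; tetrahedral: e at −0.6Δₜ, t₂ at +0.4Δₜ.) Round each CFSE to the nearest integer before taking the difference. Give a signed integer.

V²⁺: group 5, so d-count = 5 − 2 = 3.
Octahedral high-spin t₂g³ eg⁰: CFSE = -1.2 × 9370 = -11244 cm⁻¹.
Tetrahedral e² t₂¹ gives -0.8Δₜ = -0.8 × (4/9) × 9370 = -3332 cm⁻¹.
OSPE = -11244 − (-3332) = -7912 cm⁻¹.

-7912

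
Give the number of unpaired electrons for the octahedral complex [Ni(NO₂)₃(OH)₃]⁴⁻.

Ligand charges: 3×(-1) from NO₂⁻ and 3×(-1) from OH⁻ sum to -6; with overall charge -4, Ni is +2.
Group 10 minus oxidation state +2 gives a d⁸ configuration for Ni²⁺.
Configuration: t₂g⁶ eg², giving 2 unpaired electrons.

2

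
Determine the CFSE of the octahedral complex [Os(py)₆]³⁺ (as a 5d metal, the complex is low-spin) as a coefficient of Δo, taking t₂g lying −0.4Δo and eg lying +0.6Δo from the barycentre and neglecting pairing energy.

-2.0 Δo

py is neutral, so the +3 overall charge sits on Os: oxidation state +3.
Os³⁺: group 8, so d-count = 8 − 3 = 5.
Configuration: t₂g⁵ eg⁰.
CFSE = 5(-0.4Δo) + 0(0.6Δo) = -2.0Δo + 0.0Δo = -2.0Δo.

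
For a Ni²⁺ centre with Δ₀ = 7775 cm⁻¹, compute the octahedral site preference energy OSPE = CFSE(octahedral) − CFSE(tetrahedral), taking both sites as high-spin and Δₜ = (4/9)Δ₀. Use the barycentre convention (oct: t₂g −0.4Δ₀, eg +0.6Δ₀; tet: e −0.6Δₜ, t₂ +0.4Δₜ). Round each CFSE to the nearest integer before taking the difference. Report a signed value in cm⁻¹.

Ni is in group 10, so Ni²⁺ is d⁸ (10 − 2 = 8).
Octahedral high-spin t₂g⁶ eg²: CFSE = -1.2 × 7775 = -9330 cm⁻¹.
Tetrahedral e⁴ t₂⁴ gives -0.8Δₜ = -0.8 × (4/9) × 7775 = -2764 cm⁻¹.
Subtracting, OSPE = -9330 − (-2764) = -6566 cm⁻¹.

-6566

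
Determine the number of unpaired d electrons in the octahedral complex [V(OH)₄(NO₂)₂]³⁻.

Ligand charges: 4×(-1) from OH⁻ and 2×(-1) from NO₂⁻ sum to -6; with overall charge -3, V is +3.
V³⁺: group 5, so d-count = 5 − 3 = 2.
Configuration: t2g^2 e_g^0, giving 2 unpaired electrons.

2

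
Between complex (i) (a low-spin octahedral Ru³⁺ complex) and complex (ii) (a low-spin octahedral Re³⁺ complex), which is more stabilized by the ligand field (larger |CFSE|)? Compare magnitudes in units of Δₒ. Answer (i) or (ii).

(i): Ru sits in group 8; removing 3 electrons leaves Ru³⁺ with 8 − 3 = 5 d electrons; t₂g⁵ eg⁰, CFSE = -2.0Δₒ.
(ii): Re is in group 7, so Re³⁺ is d⁴ (7 − 3 = 4); t2g^4 e_g^0, CFSE = -1.6Δₒ.
So (i) has the larger |CFSE|.

(i)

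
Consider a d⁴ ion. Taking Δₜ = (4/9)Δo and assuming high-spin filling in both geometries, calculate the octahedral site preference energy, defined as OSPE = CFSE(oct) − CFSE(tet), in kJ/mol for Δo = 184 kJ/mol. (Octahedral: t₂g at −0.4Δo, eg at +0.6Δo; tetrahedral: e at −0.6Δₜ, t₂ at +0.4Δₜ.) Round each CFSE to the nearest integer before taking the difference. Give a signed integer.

In an octahedral site d⁴ (HS) is t2g^3 e_g^1, giving CFSE(oct) = -0.6Δo = -110 kJ/mol.
Tetrahedral: e^2 t2^2, CFSE = 2(−0.6) + 2(+0.4) = -0.4Δₜ = -0.4 × (4/9) × 184 = -33 kJ/mol.
OSPE = -110 − (-33) = -77 kJ/mol.

-77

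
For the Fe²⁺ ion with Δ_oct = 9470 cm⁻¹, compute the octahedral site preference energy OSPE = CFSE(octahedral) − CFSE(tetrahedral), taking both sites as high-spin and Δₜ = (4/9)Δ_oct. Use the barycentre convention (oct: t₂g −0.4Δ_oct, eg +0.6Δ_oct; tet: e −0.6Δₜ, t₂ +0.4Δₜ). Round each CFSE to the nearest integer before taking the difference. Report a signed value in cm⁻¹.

Fe is in group 8, so Fe²⁺ is d⁶ (8 − 2 = 6).
Octahedral high-spin t₂g⁴ eg²: CFSE = -0.4 × 9470 = -3788 cm⁻¹.
In a tetrahedral site the filling is e³ t₂³: CFSE(tet) = -0.6Δₜ = -0.6 × (4/9)(9470) = -2525 cm⁻¹.
OSPE = -3788 − (-2525) = -1263 cm⁻¹.

-1263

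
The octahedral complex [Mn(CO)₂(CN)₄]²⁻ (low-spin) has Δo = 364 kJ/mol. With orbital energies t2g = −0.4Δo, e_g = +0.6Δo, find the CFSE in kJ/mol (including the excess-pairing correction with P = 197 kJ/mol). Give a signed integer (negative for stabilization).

Ligand charges: 2×(+0) from CO and 4×(-1) from CN⁻ sum to -4; with overall charge -2, Mn is +2.
Mn is in group 7, so Mn²⁺ is d⁵ (7 − 2 = 5).
The d⁵ electrons fill as t2g^5 e_g^0.
CFSE(orbital) = 5×(-0.4Δo) + 0×(0.6Δo) = -2.0Δo; with Δo = 364 kJ/mol that is -728 kJ/mol.
High-spin d⁵ would be t2g^3 e_g^2 with 0 pairs; low-spin has 2, so 2 excess pairs cost +2P = +394 kJ/mol.
Net CFSE = -728 + 394 = -334 kJ/mol.

-334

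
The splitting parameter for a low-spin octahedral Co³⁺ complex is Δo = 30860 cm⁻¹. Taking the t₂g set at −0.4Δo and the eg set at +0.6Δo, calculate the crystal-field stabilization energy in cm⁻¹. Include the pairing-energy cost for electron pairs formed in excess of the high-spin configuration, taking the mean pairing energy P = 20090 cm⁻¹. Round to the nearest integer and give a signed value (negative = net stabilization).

Group 9 minus oxidation state +3 gives a d⁶ configuration for Co³⁺.
Configuration: t₂g⁶ eg⁰.
Orbital CFSE = 6(-0.4) + 0(0.6) = -2.4Δo = -2.4 × 30860 = -74064 cm⁻¹.
Pairing penalty: 3 pairs vs 1 in the high-spin reference → 2 extra × P = 40180 cm⁻¹.
Combining: -74064 + 40180 = -33884 cm⁻¹.

-33884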